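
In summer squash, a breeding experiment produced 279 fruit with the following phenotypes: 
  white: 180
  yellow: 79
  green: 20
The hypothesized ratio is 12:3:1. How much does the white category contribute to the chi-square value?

Total ratio parts = 16. Expected numbers out of 279:
  white: 279 × 12/16 = 209.25
  yellow: 279 × 3/16 = 52.3125
  green: 279 × 1/16 = 17.4375
Contribution of white: (180 − 209.25)² / 209.25 = 4.0887

4.089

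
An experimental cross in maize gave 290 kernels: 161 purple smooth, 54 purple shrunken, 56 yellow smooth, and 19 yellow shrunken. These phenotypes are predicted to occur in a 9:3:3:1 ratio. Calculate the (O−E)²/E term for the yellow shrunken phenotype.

Total ratio parts = 16. Expected numbers out of 290:
  purple smooth: 290 × 9/16 = 163.125
  purple shrunken: 290 × 3/16 = 54.375
  yellow smooth: 290 × 3/16 = 54.375
  yellow shrunken: 290 × 1/16 = 18.125
Contribution of yellow shrunken: (19 − 18.125)² / 18.125 = 0.0422

0.042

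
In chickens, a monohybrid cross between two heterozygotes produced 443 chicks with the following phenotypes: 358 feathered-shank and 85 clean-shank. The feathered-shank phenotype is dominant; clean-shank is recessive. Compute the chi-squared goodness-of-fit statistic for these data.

7.983

For a monohybrid cross between heterozygotes with complete dominance, the expected phenotypic ratio is 3:1.
Expected counts for N = 443 under a 3:1 ratio (total parts = 4):
  feathered-shank: 443 × 3/4 = 332.25
  clean-shank: 443 × 1/4 = 110.75
χ² = Σ (O − E)² / E
  feathered-shank: (358 − 332.25)² / 332.25 = 1.9957
  clean-shank: (85 − 110.75)² / 110.75 = 5.9870
χ² = 1.9957 + 5.9870 = 7.9827 ≈ 7.983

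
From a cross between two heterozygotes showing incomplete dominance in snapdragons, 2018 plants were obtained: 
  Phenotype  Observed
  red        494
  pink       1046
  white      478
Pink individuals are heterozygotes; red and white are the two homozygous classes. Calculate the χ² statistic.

2.967

With incomplete dominance, a heterozygote × heterozygote cross gives a 1:2:1 phenotypic ratio.
Expected counts for N = 2018 under a 1:2:1 ratio (total parts = 4):
  red: 2018 × 1/4 = 504.5
  pink: 2018 × 2/4 = 1009
  white: 2018 × 1/4 = 504.5
χ² = Σ (O − E)² / E
  red: (494 − 504.5)² / 504.5 = 0.2185
  pink: (1046 − 1009)² / 1009 = 1.3568
  white: (478 − 504.5)² / 504.5 = 1.3920
χ² = 0.2185 + 1.3568 + 1.3920 = 2.9673 ≈ 2.967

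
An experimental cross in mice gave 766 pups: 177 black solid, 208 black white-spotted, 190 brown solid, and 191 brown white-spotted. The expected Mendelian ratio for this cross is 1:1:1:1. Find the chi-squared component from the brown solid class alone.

0.012

Total ratio parts = 4. Expected numbers out of 766:
  black solid: 766 × 1/4 = 191.5
  black white-spotted: 766 × 1/4 = 191.5
  brown solid: 766 × 1/4 = 191.5
  brown white-spotted: 766 × 1/4 = 191.5
Contribution of brown solid: (190 − 191.5)² / 191.5 = 0.0117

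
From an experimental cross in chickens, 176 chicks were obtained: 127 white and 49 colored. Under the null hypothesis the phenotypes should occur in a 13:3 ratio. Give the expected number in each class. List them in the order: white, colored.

Expected counts for N = 176 under a 13:3 ratio (total parts = 16):
  white: 176 × 13/16 = 143
  colored: 176 × 3/16 = 33

143, 33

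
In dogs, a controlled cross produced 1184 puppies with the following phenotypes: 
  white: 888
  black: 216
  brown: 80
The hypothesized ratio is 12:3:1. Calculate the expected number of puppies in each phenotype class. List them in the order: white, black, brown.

888, 222, 74

The 12:3:1 ratio has 16 parts, so with N = 1184 the expected counts are:
  white: 1184 × 12/16 = 888
  black: 1184 × 3/16 = 222
  brown: 1184 × 1/16 = 74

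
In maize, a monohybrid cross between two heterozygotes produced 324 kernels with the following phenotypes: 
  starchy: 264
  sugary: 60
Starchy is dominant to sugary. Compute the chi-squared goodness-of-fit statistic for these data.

7.259

For a monohybrid cross between heterozygotes with complete dominance, the expected phenotypic ratio is 3:1.
Under the 3:1 hypothesis (Σ ratio = 4, N = 324):
  starchy: 324 × 3/4 = 243
  sugary: 324 × 1/4 = 81
χ² = Σ (O − E)² / E
  starchy: (264 − 243)² / 243 = 1.8148
  sugary: (60 − 81)² / 81 = 5.4444
χ² = 1.8148 + 5.4444 = 7.2592 ≈ 7.259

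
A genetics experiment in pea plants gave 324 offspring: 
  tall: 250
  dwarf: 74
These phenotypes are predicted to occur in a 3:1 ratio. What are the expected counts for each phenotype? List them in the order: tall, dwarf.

The 3:1 ratio has 4 parts, so with N = 324 the expected counts are:
  tall: 324 × 3/4 = 243
  dwarf: 324 × 1/4 = 81

243, 81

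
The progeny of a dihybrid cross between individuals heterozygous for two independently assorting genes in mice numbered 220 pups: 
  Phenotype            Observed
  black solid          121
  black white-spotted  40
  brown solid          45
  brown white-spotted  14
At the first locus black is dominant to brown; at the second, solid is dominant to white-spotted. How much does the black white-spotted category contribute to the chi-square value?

A dihybrid F₂ with independent assortment and complete dominance at both loci gives a 9:3:3:1 phenotypic ratio.
The 9:3:3:1 ratio has 16 parts, so with N = 220 the expected counts are:
  black solid: 220 × 9/16 = 123.75
  black white-spotted: 220 × 3/16 = 41.25
  brown solid: 220 × 3/16 = 41.25
  brown white-spotted: 220 × 1/16 = 13.75
Contribution of black white-spotted: (40 − 41.25)² / 41.25 = 0.0379

0.038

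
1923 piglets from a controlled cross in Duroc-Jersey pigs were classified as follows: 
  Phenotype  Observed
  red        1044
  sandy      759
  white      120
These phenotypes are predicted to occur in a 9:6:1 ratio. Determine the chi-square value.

3.303

Total ratio parts = 16. Expected numbers out of 1923:
  red: 1923 × 9/16 = 1081.6875
  sandy: 1923 × 6/16 = 721.125
  white: 1923 × 1/16 = 120.1875
χ² = Σ (O − E)² / E
  red: (1044 − 1081.6875)² / 1081.6875 = 1.3131
  sandy: (759 − 721.125)² / 721.125 = 1.9893
  white: (120 − 120.1875)² / 120.1875 = 0.0003
χ² = 1.3131 + 1.9893 + 0.0003 = 3.3027 ≈ 3.303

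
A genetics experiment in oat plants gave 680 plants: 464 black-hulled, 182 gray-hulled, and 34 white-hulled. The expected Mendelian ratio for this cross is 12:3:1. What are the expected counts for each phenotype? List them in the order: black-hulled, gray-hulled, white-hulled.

510, 127.5, 42.5

Total ratio parts = 16. Expected numbers out of 680:
  black-hulled: 680 × 12/16 = 510
  gray-hulled: 680 × 3/16 = 127.5
  white-hulled: 680 × 1/16 = 42.5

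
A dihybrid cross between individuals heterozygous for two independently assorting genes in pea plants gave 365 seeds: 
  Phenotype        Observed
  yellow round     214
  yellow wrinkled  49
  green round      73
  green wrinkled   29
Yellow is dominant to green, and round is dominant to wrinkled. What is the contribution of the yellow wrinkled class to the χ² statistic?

A dihybrid F₂ with independent assortment and complete dominance at both loci gives a 9:3:3:1 phenotypic ratio.
Total ratio parts = 16. Expected numbers out of 365:
  yellow round: 365 × 9/16 = 205.3125
  yellow wrinkled: 365 × 3/16 = 68.4375
  green round: 365 × 3/16 = 68.4375
  green wrinkled: 365 × 1/16 = 22.8125
Contribution of yellow wrinkled: (49 − 68.4375)² / 68.4375 = 5.5206

5.521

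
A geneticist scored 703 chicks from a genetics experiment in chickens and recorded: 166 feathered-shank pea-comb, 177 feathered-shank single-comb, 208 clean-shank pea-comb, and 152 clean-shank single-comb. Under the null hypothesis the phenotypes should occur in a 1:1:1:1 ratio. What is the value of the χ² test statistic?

Total ratio parts = 4. Expected numbers out of 703:
  feathered-shank pea-comb: 703 × 1/4 = 175.75
  feathered-shank single-comb: 703 × 1/4 = 175.75
  clean-shank pea-comb: 703 × 1/4 = 175.75
  clean-shank single-comb: 703 × 1/4 = 175.75
χ² = Σ (O − E)² / E
  feathered-shank pea-comb: (166 − 175.75)² / 175.75 = 0.5409
  feathered-shank single-comb: (177 − 175.75)² / 175.75 = 0.0089
  clean-shank pea-comb: (208 − 175.75)² / 175.75 = 5.9179
  clean-shank single-comb: (152 − 175.75)² / 175.75 = 3.2095
χ² = 0.5409 + 0.0089 + 5.9179 + 3.2095 = 9.6772 ≈ 9.677

9.677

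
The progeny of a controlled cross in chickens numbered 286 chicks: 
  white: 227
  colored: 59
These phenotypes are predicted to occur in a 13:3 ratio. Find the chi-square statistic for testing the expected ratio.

0.663

Under the 13:3 hypothesis (Σ ratio = 16, N = 286):
  white: 286 × 13/16 = 232.375
  colored: 286 × 3/16 = 53.625
χ² = Σ (O − E)² / E
  white: (227 − 232.375)² / 232.375 = 0.1243
  colored: (59 − 53.625)² / 53.625 = 0.5388
χ² = 0.1243 + 0.5388 = 0.6631 ≈ 0.663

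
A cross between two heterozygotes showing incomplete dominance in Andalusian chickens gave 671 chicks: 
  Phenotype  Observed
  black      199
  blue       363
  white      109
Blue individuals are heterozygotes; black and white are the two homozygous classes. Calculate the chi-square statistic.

With incomplete dominance, a heterozygote × heterozygote cross gives a 1:2:1 phenotypic ratio.
Expected counts for N = 671 under a 1:2:1 ratio (total parts = 4):
  black: 671 × 1/4 = 167.75
  blue: 671 × 2/4 = 335.5
  white: 671 × 1/4 = 167.75
χ² = Σ (O − E)² / E
  black: (199 − 167.75)² / 167.75 = 5.8215
  blue: (363 − 335.5)² / 335.5 = 2.2541
  white: (109 − 167.75)² / 167.75 = 20.5756
χ² = 5.8215 + 2.2541 + 20.5756 = 28.6512 ≈ 28.651

28.651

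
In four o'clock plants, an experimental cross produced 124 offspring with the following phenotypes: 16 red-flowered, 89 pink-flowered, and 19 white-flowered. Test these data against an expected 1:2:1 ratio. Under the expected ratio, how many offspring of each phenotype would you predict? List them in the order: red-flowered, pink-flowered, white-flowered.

31, 62, 31

The 1:2:1 ratio has 4 parts, so with N = 124 the expected counts are:
  red-flowered: 124 × 1/4 = 31
  pink-flowered: 124 × 2/4 = 62
  white-flowered: 124 × 1/4 = 31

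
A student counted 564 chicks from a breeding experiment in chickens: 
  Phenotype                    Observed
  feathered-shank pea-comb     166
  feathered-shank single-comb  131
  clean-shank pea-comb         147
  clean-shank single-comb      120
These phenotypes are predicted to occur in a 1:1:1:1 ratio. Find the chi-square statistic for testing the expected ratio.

8.525

The 1:1:1:1 ratio has 4 parts, so with N = 564 the expected counts are:
  feathered-shank pea-comb: 564 × 1/4 = 141
  feathered-shank single-comb: 564 × 1/4 = 141
  clean-shank pea-comb: 564 × 1/4 = 141
  clean-shank single-comb: 564 × 1/4 = 141
χ² = Σ (O − E)² / E
  feathered-shank pea-comb: (166 − 141)² / 141 = 4.4326
  feathered-shank single-comb: (131 − 141)² / 141 = 0.7092
  clean-shank pea-comb: (147 − 141)² / 141 = 0.2553
  clean-shank single-comb: (120 − 141)² / 141 = 3.1277
χ² = 4.4326 + 0.7092 + 0.2553 + 3.1277 = 8.5248 ≈ 8.525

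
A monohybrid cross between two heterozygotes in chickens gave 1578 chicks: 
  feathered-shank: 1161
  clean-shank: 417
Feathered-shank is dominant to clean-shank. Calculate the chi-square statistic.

1.711

For a monohybrid cross between heterozygotes with complete dominance, the expected phenotypic ratio is 3:1.
The 3:1 ratio has 4 parts, so with N = 1578 the expected counts are:
  feathered-shank: 1578 × 3/4 = 1183.5
  clean-shank: 1578 × 1/4 = 394.5
χ² = Σ (O − E)² / E
  feathered-shank: (1161 − 1183.5)² / 1183.5 = 0.4278
  clean-shank: (417 − 394.5)² / 394.5 = 1.2833
χ² = 0.4278 + 1.2833 = 1.7111 ≈ 1.711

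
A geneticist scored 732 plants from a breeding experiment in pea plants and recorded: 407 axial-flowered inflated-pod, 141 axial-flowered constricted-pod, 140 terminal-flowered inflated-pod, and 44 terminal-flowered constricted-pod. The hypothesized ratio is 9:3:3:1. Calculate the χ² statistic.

Expected counts for N = 732 under a 9:3:3:1 ratio (total parts = 16):
  axial-flowered inflated-pod: 732 × 9/16 = 411.75
  axial-flowered constricted-pod: 732 × 3/16 = 137.25
  terminal-flowered inflated-pod: 732 × 3/16 = 137.25
  terminal-flowered constricted-pod: 732 × 1/16 = 45.75
χ² = Σ (O − E)² / E
  axial-flowered inflated-pod: (407 − 411.75)² / 411.75 = 0.0548
  axial-flowered constricted-pod: (141 − 137.25)² / 137.25 = 0.1025
  terminal-flowered inflated-pod: (140 − 137.25)² / 137.25 = 0.0551
  terminal-flowered constricted-pod: (44 − 45.75)² / 45.75 = 0.0669
χ² = 0.0548 + 0.1025 + 0.0551 + 0.0669 = 0.2793 ≈ 0.279

0.279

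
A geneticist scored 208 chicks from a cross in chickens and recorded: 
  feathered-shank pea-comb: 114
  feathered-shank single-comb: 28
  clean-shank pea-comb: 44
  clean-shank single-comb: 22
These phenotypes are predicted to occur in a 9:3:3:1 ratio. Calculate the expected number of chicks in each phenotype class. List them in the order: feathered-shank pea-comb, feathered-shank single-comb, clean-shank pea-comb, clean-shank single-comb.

The 9:3:3:1 ratio has 16 parts, so with N = 208 the expected counts are:
  feathered-shank pea-comb: 208 × 9/16 = 117
  feathered-shank single-comb: 208 × 3/16 = 39
  clean-shank pea-comb: 208 × 3/16 = 39
  clean-shank single-comb: 208 × 1/16 = 13

117, 39, 39, 13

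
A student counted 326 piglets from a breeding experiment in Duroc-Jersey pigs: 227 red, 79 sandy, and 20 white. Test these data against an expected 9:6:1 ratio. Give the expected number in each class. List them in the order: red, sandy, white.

183.375, 122.25, 20.375

The 9:6:1 ratio has 16 parts, so with N = 326 the expected counts are:
  red: 326 × 9/16 = 183.375
  sandy: 326 × 6/16 = 122.25
  white: 326 × 1/16 = 20.375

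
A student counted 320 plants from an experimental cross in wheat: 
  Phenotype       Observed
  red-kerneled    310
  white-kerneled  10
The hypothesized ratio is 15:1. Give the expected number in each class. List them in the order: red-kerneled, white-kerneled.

300, 20

Under the 15:1 hypothesis (Σ ratio = 16, N = 320):
  red-kerneled: 320 × 15/16 = 300
  white-kerneled: 320 × 1/16 = 20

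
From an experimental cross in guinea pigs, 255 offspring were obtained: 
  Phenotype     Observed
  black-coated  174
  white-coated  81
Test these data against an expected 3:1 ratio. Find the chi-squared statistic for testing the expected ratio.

Expected counts for N = 255 under a 3:1 ratio (total parts = 4):
  black-coated: 255 × 3/4 = 191.25
  white-coated: 255 × 1/4 = 63.75
χ² = Σ (O − E)² / E
  black-coated: (174 − 191.25)² / 191.25 = 1.5559
  white-coated: (81 − 63.75)² / 63.75 = 4.6676
χ² = 1.5559 + 4.6676 = 6.2235 ≈ 6.224

6.224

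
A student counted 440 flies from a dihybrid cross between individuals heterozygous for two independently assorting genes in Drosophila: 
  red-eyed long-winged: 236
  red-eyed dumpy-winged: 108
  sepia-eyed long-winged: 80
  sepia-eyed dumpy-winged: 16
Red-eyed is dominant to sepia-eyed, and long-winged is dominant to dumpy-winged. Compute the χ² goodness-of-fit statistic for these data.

A dihybrid F₂ with independent assortment and complete dominance at both loci gives a 9:3:3:1 phenotypic ratio.
Expected counts for N = 440 under a 9:3:3:1 ratio (total parts = 16):
  red-eyed long-winged: 440 × 9/16 = 247.5
  red-eyed dumpy-winged: 440 × 3/16 = 82.5
  sepia-eyed long-winged: 440 × 3/16 = 82.5
  sepia-eyed dumpy-winged: 440 × 1/16 = 27.5
χ² = Σ (O − E)² / E
  red-eyed long-winged: (236 − 247.5)² / 247.5 = 0.5343
  red-eyed dumpy-winged: (108 − 82.5)² / 82.5 = 7.8818
  sepia-eyed long-winged: (80 − 82.5)² / 82.5 = 0.0758
  sepia-eyed dumpy-winged: (16 − 27.5)² / 27.5 = 4.8091
χ² = 0.5343 + 7.8818 + 0.0758 + 4.8091 = 13.301

13.301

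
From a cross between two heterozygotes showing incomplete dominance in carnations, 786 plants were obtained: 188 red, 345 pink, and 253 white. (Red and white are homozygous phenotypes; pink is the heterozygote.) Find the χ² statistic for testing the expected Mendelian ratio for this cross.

22.476

With incomplete dominance, a heterozygote × heterozygote cross gives a 1:2:1 phenotypic ratio.
Under the 1:2:1 hypothesis (Σ ratio = 4, N = 786):
  red: 786 × 1/4 = 196.5
  pink: 786 × 2/4 = 393
  white: 786 × 1/4 = 196.5
χ² = Σ (O − E)² / E
  red: (188 − 196.5)² / 196.5 = 0.3677
  pink: (345 − 393)² / 393 = 5.8626
  white: (253 − 196.5)² / 196.5 = 16.2455
χ² = 0.3677 + 5.8626 + 16.2455 = 22.4758 ≈ 22.476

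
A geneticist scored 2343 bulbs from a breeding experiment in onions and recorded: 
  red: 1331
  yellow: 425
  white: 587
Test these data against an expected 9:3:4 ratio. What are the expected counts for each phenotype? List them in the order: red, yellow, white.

The 9:3:4 ratio has 16 parts, so with N = 2343 the expected counts are:
  red: 2343 × 9/16 = 1317.9375
  yellow: 2343 × 3/16 = 439.3125
  white: 2343 × 4/16 = 585.75

1317.9375, 439.3125, 585.75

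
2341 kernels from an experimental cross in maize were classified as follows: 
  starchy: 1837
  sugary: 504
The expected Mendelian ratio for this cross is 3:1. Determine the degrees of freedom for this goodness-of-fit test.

A goodness-of-fit test with 2 phenotype classes has df = 2 − 1 = 1.

1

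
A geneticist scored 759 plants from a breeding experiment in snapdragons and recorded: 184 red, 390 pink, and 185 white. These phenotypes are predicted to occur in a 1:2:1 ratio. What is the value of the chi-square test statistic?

0.584

Total ratio parts = 4. Expected numbers out of 759:
  red: 759 × 1/4 = 189.75
  pink: 759 × 2/4 = 379.5
  white: 759 × 1/4 = 189.75
χ² = Σ (O − E)² / E
  red: (184 − 189.75)² / 189.75 = 0.1742
  pink: (390 − 379.5)² / 379.5 = 0.2905
  white: (185 − 189.75)² / 189.75 = 0.1189
χ² = 0.1742 + 0.2905 + 0.1189 = 0.5836 ≈ 0.584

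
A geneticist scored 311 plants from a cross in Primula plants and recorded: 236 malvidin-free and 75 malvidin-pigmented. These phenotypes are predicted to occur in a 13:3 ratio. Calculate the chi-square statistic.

5.878

Total ratio parts = 16. Expected numbers out of 311:
  malvidin-free: 311 × 13/16 = 252.6875
  malvidin-pigmented: 311 × 3/16 = 58.3125
χ² = Σ (O − E)² / E
  malvidin-free: (236 − 252.6875)² / 252.6875 = 1.1020
  malvidin-pigmented: (75 − 58.3125)² / 58.3125 = 4.7755
χ² = 1.1020 + 4.7755 = 5.8775 ≈ 5.878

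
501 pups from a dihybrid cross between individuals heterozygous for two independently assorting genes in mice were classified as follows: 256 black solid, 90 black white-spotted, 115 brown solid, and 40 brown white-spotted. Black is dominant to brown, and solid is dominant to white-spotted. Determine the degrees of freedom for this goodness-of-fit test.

A dihybrid F₂ with independent assortment and complete dominance at both loci gives a 9:3:3:1 phenotypic ratio.
A goodness-of-fit test with 4 phenotype classes has df = 4 − 1 = 3.

3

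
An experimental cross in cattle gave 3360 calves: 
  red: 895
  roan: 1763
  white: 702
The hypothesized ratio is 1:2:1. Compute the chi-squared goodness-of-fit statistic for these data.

Total ratio parts = 4. Expected numbers out of 3360:
  red: 3360 × 1/4 = 840
  roan: 3360 × 2/4 = 1680
  white: 3360 × 1/4 = 840
χ² = Σ (O − E)² / E
  red: (895 − 840)² / 840 = 3.6012
  roan: (1763 − 1680)² / 1680 = 4.1006
  white: (702 − 840)² / 840 = 22.6714
χ² = 3.6012 + 4.1006 + 22.6714 = 30.3732 ≈ 30.373

30.373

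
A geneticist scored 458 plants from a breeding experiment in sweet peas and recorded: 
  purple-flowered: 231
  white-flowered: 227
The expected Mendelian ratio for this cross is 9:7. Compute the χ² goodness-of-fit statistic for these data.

The 9:7 ratio has 16 parts, so with N = 458 the expected counts are:
  purple-flowered: 458 × 9/16 = 257.625
  white-flowered: 458 × 7/16 = 200.375
χ² = Σ (O − E)² / E
  purple-flowered: (231 − 257.625)² / 257.625 = 2.7516
  white-flowered: (227 − 200.375)² / 200.375 = 3.5378
χ² = 2.7516 + 3.5378 = 6.2894 ≈ 6.289

6.289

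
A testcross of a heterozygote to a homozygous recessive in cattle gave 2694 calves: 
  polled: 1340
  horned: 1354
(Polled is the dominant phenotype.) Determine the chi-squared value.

A testcross of a heterozygote (Aa × aa) gives a 1:1 phenotypic ratio.
Expected counts for N = 2694 under a 1:1 ratio (total parts = 2):
  polled: 2694 × 1/2 = 1347
  horned: 2694 × 1/2 = 1347
χ² = Σ (O − E)² / E
  polled: (1340 − 1347)² / 1347 = 0.0364
  horned: (1354 − 1347)² / 1347 = 0.0364
χ² = 0.0364 + 0.0364 = 0.0728 ≈ 0.073

0.073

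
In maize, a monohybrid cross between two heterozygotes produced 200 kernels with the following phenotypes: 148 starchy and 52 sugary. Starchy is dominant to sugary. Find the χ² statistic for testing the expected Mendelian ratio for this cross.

0.107

For a monohybrid cross between heterozygotes with complete dominance, the expected phenotypic ratio is 3:1.
The 3:1 ratio has 4 parts, so with N = 200 the expected counts are:
  starchy: 200 × 3/4 = 150
  sugary: 200 × 1/4 = 50
χ² = Σ (O − E)² / E
  starchy: (148 − 150)² / 150 = 0.0267
  sugary: (52 − 50)² / 50 = 0.0800
χ² = 0.0267 + 0.0800 = 0.1067 ≈ 0.107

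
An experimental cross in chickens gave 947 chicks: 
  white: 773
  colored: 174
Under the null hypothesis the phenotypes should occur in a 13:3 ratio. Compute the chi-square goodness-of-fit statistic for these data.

0.088

Under the 13:3 hypothesis (Σ ratio = 16, N = 947):
  white: 947 × 13/16 = 769.4375
  colored: 947 × 3/16 = 177.5625
χ² = Σ (O − E)² / E
  white: (773 − 769.4375)² / 769.4375 = 0.0165
  colored: (174 − 177.5625)² / 177.5625 = 0.0715
χ² = 0.0165 + 0.0715 = 0.088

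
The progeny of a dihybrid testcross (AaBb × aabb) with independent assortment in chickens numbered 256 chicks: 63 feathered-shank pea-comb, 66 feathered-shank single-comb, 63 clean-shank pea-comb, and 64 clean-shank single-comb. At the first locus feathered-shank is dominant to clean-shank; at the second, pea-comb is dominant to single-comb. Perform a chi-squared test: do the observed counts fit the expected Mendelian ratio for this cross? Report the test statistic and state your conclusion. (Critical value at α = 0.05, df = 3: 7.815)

A dihybrid testcross with independent assortment gives a 1:1:1:1 ratio.
Total ratio parts = 4. Expected numbers out of 256:
  feathered-shank pea-comb: 256 × 1/4 = 64
  feathered-shank single-comb: 256 × 1/4 = 64
  clean-shank pea-comb: 256 × 1/4 = 64
  clean-shank single-comb: 256 × 1/4 = 64
χ² = Σ (O − E)² / E
  feathered-shank pea-comb: (63 − 64)² / 64 = 0.0156
  feathered-shank single-comb: (66 − 64)² / 64 = 0.0625
  clean-shank pea-comb: (63 − 64)² / 64 = 0.0156
  clean-shank single-comb: (64 − 64)² / 64 = 0.0000
χ² = 0.0156 + 0.0625 + 0.0156 + 0.0000 = 0.0937 ≈ 0.094
Degrees of freedom = 4 − 1 = 3; critical value at α = 0.05 is 7.815.
Since 0.094 < 7.815, we fail to reject the null hypothesis — the data are consistent with the 1:1:1:1 ratio.

0.094; consistent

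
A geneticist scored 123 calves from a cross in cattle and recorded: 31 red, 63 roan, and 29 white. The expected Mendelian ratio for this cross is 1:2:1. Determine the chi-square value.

The 1:2:1 ratio has 4 parts, so with N = 123 the expected counts are:
  red: 123 × 1/4 = 30.75
  roan: 123 × 2/4 = 61.5
  white: 123 × 1/4 = 30.75
χ² = Σ (O − E)² / E
  red: (31 − 30.75)² / 30.75 = 0.0020
  roan: (63 − 61.5)² / 61.5 = 0.0366
  white: (29 − 30.75)² / 30.75 = 0.0996
χ² = 0.0020 + 0.0366 + 0.0996 = 0.1382 ≈ 0.138

0.138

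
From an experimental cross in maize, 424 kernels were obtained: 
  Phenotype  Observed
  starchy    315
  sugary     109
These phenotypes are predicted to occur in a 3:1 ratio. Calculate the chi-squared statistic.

The 3:1 ratio has 4 parts, so with N = 424 the expected counts are:
  starchy: 424 × 3/4 = 318
  sugary: 424 × 1/4 = 106
χ² = Σ (O − E)² / E
  starchy: (315 − 318)² / 318 = 0.0283
  sugary: (109 − 106)² / 106 = 0.0849
χ² = 0.0283 + 0.0849 = 0.1132 ≈ 0.113

0.113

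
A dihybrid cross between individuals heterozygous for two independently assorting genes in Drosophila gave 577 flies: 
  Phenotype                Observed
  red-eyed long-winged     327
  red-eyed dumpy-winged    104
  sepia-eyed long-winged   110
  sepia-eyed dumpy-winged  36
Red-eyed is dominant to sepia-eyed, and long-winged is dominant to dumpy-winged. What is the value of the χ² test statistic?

A dihybrid F₂ with independent assortment and complete dominance at both loci gives a 9:3:3:1 phenotypic ratio.
Under the 9:3:3:1 hypothesis (Σ ratio = 16, N = 577):
  red-eyed long-winged: 577 × 9/16 = 324.5625
  red-eyed dumpy-winged: 577 × 3/16 = 108.1875
  sepia-eyed long-winged: 577 × 3/16 = 108.1875
  sepia-eyed dumpy-winged: 577 × 1/16 = 36.0625
χ² = Σ (O − E)² / E
  red-eyed long-winged: (327 − 324.5625)² / 324.5625 = 0.0183
  red-eyed dumpy-winged: (104 − 108.1875)² / 108.1875 = 0.1621
  sepia-eyed long-winged: (110 − 108.1875)² / 108.1875 = 0.0304
  sepia-eyed dumpy-winged: (36 − 36.0625)² / 36.0625 = 0.0001
χ² = 0.0183 + 0.1621 + 0.0304 + 0.0001 = 0.2109 ≈ 0.211

0.211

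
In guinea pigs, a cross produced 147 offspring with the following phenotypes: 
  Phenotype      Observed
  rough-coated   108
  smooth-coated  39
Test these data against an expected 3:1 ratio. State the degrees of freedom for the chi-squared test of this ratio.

A goodness-of-fit test with 2 phenotype classes has df = 2 − 1 = 1.

1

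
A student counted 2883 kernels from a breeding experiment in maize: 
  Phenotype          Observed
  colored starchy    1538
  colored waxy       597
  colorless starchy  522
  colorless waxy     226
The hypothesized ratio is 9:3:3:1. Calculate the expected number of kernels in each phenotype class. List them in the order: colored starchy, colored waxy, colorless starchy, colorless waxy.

1621.6875, 540.5625, 540.5625, 180.1875

The 9:3:3:1 ratio has 16 parts, so with N = 2883 the expected counts are:
  colored starchy: 2883 × 9/16 = 1621.6875
  colored waxy: 2883 × 3/16 = 540.5625
  colorless starchy: 2883 × 3/16 = 540.5625
  colorless waxy: 2883 × 1/16 = 180.1875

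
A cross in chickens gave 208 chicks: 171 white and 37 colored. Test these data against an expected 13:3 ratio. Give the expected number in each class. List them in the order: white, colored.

The 13:3 ratio has 16 parts, so with N = 208 the expected counts are:
  white: 208 × 13/16 = 169
  colored: 208 × 3/16 = 39

169, 39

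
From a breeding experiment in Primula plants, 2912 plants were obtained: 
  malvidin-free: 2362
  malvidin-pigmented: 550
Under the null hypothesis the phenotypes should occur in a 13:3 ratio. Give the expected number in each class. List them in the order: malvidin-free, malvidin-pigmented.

2366, 546

Under the 13:3 hypothesis (Σ ratio = 16, N = 2912):
  malvidin-free: 2912 × 13/16 = 2366
  malvidin-pigmented: 2912 × 3/16 = 546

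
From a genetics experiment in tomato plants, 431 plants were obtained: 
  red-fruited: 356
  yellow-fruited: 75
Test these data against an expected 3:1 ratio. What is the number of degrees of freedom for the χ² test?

1

A goodness-of-fit test with 2 phenotype classes has df = 2 − 1 = 1.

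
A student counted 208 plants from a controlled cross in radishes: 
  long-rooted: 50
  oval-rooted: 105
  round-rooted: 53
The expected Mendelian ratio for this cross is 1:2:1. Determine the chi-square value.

Total ratio parts = 4. Expected numbers out of 208:
  long-rooted: 208 × 1/4 = 52
  oval-rooted: 208 × 2/4 = 104
  round-rooted: 208 × 1/4 = 52
χ² = Σ (O − E)² / E
  long-rooted: (50 − 52)² / 52 = 0.0769
  oval-rooted: (105 − 104)² / 104 = 0.0096
  round-rooted: (53 − 52)² / 52 = 0.0192
χ² = 0.0769 + 0.0096 + 0.0192 = 0.1057 ≈ 0.106

0.106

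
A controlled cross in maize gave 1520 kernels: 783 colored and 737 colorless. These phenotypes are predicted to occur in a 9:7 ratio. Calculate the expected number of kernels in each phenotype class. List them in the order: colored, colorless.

855, 665

Under the 9:7 hypothesis (Σ ratio = 16, N = 1520):
  colored: 1520 × 9/16 = 855
  colorless: 1520 × 7/16 = 665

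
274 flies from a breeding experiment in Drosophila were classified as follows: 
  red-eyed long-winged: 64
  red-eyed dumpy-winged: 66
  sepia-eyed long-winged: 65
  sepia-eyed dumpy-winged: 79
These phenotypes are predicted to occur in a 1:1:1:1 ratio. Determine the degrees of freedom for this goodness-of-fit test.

A goodness-of-fit test with 4 phenotype classes has df = 4 − 1 = 3.

3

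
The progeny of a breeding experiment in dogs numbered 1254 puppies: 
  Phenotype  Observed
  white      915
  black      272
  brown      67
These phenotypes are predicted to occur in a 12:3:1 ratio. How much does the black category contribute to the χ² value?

5.783

Under the 12:3:1 hypothesis (Σ ratio = 16, N = 1254):
  white: 1254 × 12/16 = 940.5
  black: 1254 × 3/16 = 235.125
  brown: 1254 × 1/16 = 78.375
Contribution of black: (272 − 235.125)² / 235.125 = 5.7832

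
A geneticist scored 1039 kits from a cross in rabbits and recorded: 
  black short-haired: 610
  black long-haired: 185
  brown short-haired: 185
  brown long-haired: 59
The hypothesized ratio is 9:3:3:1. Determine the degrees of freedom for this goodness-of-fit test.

3

A goodness-of-fit test with 4 phenotype classes has df = 4 − 1 = 3.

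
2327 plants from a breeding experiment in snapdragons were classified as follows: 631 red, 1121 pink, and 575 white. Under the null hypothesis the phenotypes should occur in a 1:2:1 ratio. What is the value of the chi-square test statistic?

5.800

Expected counts for N = 2327 under a 1:2:1 ratio (total parts = 4):
  red: 2327 × 1/4 = 581.75
  pink: 2327 × 2/4 = 1163.5
  white: 2327 × 1/4 = 581.75
χ² = Σ (O − E)² / E
  red: (631 − 581.75)² / 581.75 = 4.1694
  pink: (1121 − 1163.5)² / 1163.5 = 1.5524
  white: (575 − 581.75)² / 581.75 = 0.0783
χ² = 4.1694 + 1.5524 + 0.0783 = 5.8001 ≈ 5.800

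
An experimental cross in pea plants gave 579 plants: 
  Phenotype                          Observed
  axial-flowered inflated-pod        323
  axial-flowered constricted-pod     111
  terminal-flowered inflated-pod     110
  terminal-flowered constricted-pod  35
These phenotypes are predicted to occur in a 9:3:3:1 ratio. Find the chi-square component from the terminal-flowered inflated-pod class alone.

Under the 9:3:3:1 hypothesis (Σ ratio = 16, N = 579):
  axial-flowered inflated-pod: 579 × 9/16 = 325.6875
  axial-flowered constricted-pod: 579 × 3/16 = 108.5625
  terminal-flowered inflated-pod: 579 × 3/16 = 108.5625
  terminal-flowered constricted-pod: 579 × 1/16 = 36.1875
Contribution of terminal-flowered inflated-pod: (110 − 108.5625)² / 108.5625 = 0.0190

0.019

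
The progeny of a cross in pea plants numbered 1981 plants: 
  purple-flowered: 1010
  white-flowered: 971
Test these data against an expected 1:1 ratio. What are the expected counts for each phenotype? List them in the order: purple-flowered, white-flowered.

990.5, 990.5

Total ratio parts = 2. Expected numbers out of 1981:
  purple-flowered: 1981 × 1/2 = 990.5
  white-flowered: 1981 × 1/2 = 990.5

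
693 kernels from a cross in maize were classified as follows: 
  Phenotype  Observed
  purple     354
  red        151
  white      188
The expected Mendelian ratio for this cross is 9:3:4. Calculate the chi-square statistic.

Total ratio parts = 16. Expected numbers out of 693:
  purple: 693 × 9/16 = 389.8125
  red: 693 × 3/16 = 129.9375
  white: 693 × 4/16 = 173.25
χ² = Σ (O − E)² / E
  purple: (354 − 389.8125)² / 389.8125 = 3.2901
  red: (151 − 129.9375)² / 129.9375 = 3.4142
  white: (188 − 173.25)² / 173.25 = 1.2558
χ² = 3.2901 + 3.4142 + 1.2558 = 7.9601 ≈ 7.960

7.960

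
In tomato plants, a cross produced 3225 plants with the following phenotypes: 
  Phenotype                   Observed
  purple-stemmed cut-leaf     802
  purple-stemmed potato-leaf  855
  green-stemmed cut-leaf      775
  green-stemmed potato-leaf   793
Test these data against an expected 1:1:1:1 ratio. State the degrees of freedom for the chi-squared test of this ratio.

A goodness-of-fit test with 4 phenotype classes has df = 4 − 1 = 3.

3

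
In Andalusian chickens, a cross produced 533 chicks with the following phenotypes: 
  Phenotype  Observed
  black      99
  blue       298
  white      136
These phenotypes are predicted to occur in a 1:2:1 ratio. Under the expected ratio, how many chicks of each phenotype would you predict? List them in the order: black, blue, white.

Total ratio parts = 4. Expected numbers out of 533:
  black: 533 × 1/4 = 133.25
  blue: 533 × 2/4 = 266.5
  white: 533 × 1/4 = 133.25

133.25, 266.5, 133.25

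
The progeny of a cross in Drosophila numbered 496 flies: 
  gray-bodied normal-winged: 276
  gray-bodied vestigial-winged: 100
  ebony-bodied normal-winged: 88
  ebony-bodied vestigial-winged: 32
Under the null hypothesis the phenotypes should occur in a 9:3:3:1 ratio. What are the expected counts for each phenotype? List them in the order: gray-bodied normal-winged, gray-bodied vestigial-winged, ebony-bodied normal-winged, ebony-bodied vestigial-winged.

The 9:3:3:1 ratio has 16 parts, so with N = 496 the expected counts are:
  gray-bodied normal-winged: 496 × 9/16 = 279
  gray-bodied vestigial-winged: 496 × 3/16 = 93
  ebony-bodied normal-winged: 496 × 3/16 = 93
  ebony-bodied vestigial-winged: 496 × 1/16 = 31

279, 93, 93, 31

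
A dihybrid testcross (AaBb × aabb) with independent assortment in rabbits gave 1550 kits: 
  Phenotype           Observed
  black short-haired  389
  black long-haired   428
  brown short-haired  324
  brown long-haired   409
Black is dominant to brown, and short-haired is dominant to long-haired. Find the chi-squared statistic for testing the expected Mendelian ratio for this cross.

A dihybrid testcross with independent assortment gives a 1:1:1:1 ratio.
Total ratio parts = 4. Expected numbers out of 1550:
  black short-haired: 1550 × 1/4 = 387.5
  black long-haired: 1550 × 1/4 = 387.5
  brown short-haired: 1550 × 1/4 = 387.5
  brown long-haired: 1550 × 1/4 = 387.5
χ² = Σ (O − E)² / E
  black short-haired: (389 − 387.5)² / 387.5 = 0.0058
  black long-haired: (428 − 387.5)² / 387.5 = 4.2329
  brown short-haired: (324 − 387.5)² / 387.5 = 10.4058
  brown long-haired: (409 − 387.5)² / 387.5 = 1.1929
χ² = 0.0058 + 4.2329 + 10.4058 + 1.1929 = 15.8374 ≈ 15.837

15.837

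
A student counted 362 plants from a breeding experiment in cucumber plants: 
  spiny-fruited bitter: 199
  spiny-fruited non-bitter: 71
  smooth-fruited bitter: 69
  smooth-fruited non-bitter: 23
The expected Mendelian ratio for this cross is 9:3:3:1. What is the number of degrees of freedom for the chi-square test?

A goodness-of-fit test with 4 phenotype classes has df = 4 − 1 = 3.

3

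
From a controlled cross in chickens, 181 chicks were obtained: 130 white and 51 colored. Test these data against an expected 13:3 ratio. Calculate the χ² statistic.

10.558

Under the 13:3 hypothesis (Σ ratio = 16, N = 181):
  white: 181 × 13/16 = 147.0625
  colored: 181 × 3/16 = 33.9375
χ² = Σ (O − E)² / E
  white: (130 − 147.0625)² / 147.0625 = 1.9796
  colored: (51 − 33.9375)² / 33.9375 = 8.5784
χ² = 1.9796 + 8.5784 = 10.558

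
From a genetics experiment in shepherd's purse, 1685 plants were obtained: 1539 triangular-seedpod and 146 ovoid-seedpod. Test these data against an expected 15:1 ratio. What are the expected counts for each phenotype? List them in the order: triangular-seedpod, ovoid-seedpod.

Total ratio parts = 16. Expected numbers out of 1685:
  triangular-seedpod: 1685 × 15/16 = 1579.6875
  ovoid-seedpod: 1685 × 1/16 = 105.3125

1579.6875, 105.3125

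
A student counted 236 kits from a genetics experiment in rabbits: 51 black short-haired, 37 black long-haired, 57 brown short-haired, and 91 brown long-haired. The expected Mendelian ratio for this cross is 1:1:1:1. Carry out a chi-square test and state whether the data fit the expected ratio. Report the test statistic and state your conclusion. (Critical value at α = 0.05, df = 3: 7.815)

Under the 1:1:1:1 hypothesis (Σ ratio = 4, N = 236):
  black short-haired: 236 × 1/4 = 59
  black long-haired: 236 × 1/4 = 59
  brown short-haired: 236 × 1/4 = 59
  brown long-haired: 236 × 1/4 = 59
χ² = Σ (O − E)² / E
  black short-haired: (51 − 59)² / 59 = 1.0847
  black long-haired: (37 − 59)² / 59 = 8.2034
  brown short-haired: (57 − 59)² / 59 = 0.0678
  brown long-haired: (91 − 59)² / 59 = 17.3559
χ² = 1.0847 + 8.2034 + 0.0678 + 17.3559 = 26.7118 ≈ 26.712
Degrees of freedom = 4 − 1 = 3; critical value at α = 0.05 is 7.815.
Since 26.712 > 7.815, we reject the null hypothesis — the data do not fit the 1:1:1:1 ratio.

26.712; not consistent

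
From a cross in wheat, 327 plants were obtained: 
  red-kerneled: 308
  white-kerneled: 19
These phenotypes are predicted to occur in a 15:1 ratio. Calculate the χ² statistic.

The 15:1 ratio has 16 parts, so with N = 327 the expected counts are:
  red-kerneled: 327 × 15/16 = 306.5625
  white-kerneled: 327 × 1/16 = 20.4375
χ² = Σ (O − E)² / E
  red-kerneled: (308 − 306.5625)² / 306.5625 = 0.0067
  white-kerneled: (19 − 20.4375)² / 20.4375 = 0.1011
χ² = 0.0067 + 0.1011 = 0.1078 ≈ 0.108

0.108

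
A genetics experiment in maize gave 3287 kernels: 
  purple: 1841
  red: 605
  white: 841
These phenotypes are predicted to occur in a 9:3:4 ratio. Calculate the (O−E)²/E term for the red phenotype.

Expected counts for N = 3287 under a 9:3:4 ratio (total parts = 16):
  purple: 3287 × 9/16 = 1848.9375
  red: 3287 × 3/16 = 616.3125
  white: 3287 × 4/16 = 821.75
Contribution of red: (605 − 616.3125)² / 616.3125 = 0.2076

0.208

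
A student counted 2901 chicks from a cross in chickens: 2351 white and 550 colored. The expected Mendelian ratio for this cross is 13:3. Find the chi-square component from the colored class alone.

0.068

Expected counts for N = 2901 under a 13:3 ratio (total parts = 16):
  white: 2901 × 13/16 = 2357.0625
  colored: 2901 × 3/16 = 543.9375
Contribution of colored: (550 − 543.9375)² / 543.9375 = 0.0676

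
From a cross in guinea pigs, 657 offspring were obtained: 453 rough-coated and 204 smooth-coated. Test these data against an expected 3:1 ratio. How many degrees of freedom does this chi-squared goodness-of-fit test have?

A goodness-of-fit test with 2 phenotype classes has df = 2 − 1 = 1.

1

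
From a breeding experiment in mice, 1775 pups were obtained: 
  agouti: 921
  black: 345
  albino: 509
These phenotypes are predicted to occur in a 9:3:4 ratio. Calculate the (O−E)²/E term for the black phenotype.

Total ratio parts = 16. Expected numbers out of 1775:
  agouti: 1775 × 9/16 = 998.4375
  black: 1775 × 3/16 = 332.8125
  albino: 1775 × 4/16 = 443.75
Contribution of black: (345 − 332.8125)² / 332.8125 = 0.4463

0.446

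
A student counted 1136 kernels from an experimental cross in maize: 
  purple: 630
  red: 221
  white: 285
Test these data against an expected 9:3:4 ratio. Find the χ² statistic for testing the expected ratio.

0.431

Total ratio parts = 16. Expected numbers out of 1136:
  purple: 1136 × 9/16 = 639
  red: 1136 × 3/16 = 213
  white: 1136 × 4/16 = 284
χ² = Σ (O − E)² / E
  purple: (630 − 639)² / 639 = 0.1268
  red: (221 − 213)² / 213 = 0.3005
  white: (285 − 284)² / 284 = 0.0035
χ² = 0.1268 + 0.3005 + 0.0035 = 0.4308 ≈ 0.431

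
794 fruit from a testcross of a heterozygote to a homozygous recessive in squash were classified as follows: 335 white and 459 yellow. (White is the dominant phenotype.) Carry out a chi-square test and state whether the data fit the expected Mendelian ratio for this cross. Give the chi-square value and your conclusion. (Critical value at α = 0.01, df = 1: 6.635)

A testcross of a heterozygote (Aa × aa) gives a 1:1 phenotypic ratio.
Expected counts for N = 794 under a 1:1 ratio (total parts = 2):
  white: 794 × 1/2 = 397
  yellow: 794 × 1/2 = 397
χ² = Σ (O − E)² / E
  white: (335 − 397)² / 397 = 9.6826
  yellow: (459 − 397)² / 397 = 9.6826
χ² = 9.6826 + 9.6826 = 19.3652 ≈ 19.365
Degrees of freedom = 2 − 1 = 1; critical value at α = 0.01 is 6.635.
Since 19.365 > 6.635, we reject the null hypothesis — the data do not fit the 1:1 ratio.

19.365; not consistent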